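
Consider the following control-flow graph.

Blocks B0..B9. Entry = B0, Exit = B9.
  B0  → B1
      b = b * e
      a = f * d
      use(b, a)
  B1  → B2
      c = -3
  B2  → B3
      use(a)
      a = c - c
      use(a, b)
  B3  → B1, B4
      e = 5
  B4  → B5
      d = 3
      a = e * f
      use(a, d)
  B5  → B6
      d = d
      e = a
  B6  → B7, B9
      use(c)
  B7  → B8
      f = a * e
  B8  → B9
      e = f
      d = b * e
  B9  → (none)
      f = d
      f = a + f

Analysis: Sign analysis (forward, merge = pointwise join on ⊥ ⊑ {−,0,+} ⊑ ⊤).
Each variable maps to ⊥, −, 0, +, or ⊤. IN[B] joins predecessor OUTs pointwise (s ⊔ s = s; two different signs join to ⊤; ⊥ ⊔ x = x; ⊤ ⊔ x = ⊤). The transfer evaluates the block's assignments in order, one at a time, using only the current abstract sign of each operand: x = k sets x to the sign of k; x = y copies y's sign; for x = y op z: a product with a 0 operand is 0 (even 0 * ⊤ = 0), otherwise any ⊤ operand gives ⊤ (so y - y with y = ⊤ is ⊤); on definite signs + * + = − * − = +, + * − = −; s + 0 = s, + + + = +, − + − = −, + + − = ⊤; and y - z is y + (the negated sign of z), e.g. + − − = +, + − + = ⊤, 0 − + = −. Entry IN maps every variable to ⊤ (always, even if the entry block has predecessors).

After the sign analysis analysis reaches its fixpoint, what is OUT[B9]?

Per-block solution:
  B0: | IN=(all ⊤) | OUT=(all ⊤)
  B1: | IN=(all ⊤) | OUT={c:-; rest ⊤}
  B2: | IN={c:-; rest ⊤} | OUT={c:-; rest ⊤}
  B3: | IN={c:-; rest ⊤} | OUT={c:-, e:+; rest ⊤}
  B4: | IN={c:-, e:+; rest ⊤} | OUT={c:-, d:+, e:+; rest ⊤}
  B5: | IN={c:-, d:+, e:+; rest ⊤} | OUT={c:-, d:+; rest ⊤}
  B6: | IN={c:-, d:+; rest ⊤} | OUT={c:-, d:+; rest ⊤}
  B7: | IN={c:-, d:+; rest ⊤} | OUT={c:-, d:+; rest ⊤}
  B8: | IN={c:-, d:+; rest ⊤} | OUT={c:-; rest ⊤}
  B9: | IN={c:-; rest ⊤} | OUT={c:-; rest ⊤}

Merge at B9: IN[B9] = OUT[B6] ⊔ OUT[B8] = {a: ⊤, b: ⊤, c: -, d: ⊤, e: ⊤, f: ⊤}
Applying B9's transfer function to that IN value gives OUT[B9] (row B9 above).

Answer: {a: ⊤, b: ⊤, c: -, d: ⊤, e: ⊤, f: ⊤}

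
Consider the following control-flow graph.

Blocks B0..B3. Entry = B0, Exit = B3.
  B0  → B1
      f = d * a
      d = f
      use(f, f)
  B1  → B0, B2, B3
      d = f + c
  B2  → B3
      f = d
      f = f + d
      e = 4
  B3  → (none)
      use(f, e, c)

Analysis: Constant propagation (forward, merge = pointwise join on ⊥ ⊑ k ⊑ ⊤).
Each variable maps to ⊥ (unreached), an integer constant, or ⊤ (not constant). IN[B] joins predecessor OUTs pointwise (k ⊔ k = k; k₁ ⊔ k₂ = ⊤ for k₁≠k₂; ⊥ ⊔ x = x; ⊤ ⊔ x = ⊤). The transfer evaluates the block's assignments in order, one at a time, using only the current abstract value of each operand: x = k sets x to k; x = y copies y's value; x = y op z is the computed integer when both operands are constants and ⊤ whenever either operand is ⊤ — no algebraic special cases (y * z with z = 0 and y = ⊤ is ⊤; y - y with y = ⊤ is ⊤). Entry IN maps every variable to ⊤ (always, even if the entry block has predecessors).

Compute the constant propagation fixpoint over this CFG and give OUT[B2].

Answer: {a: ⊤, b: ⊤, c: ⊤, d: ⊤, e: 4, f: ⊤}

Trace:
Converged values:
  B0:  IN=(all ⊤)  OUT=(all ⊤)
  B1:  IN=(all ⊤)  OUT=(all ⊤)
  B2:  IN=(all ⊤)  OUT={e:4; rest ⊤}
  B3:  IN=(all ⊤)  OUT=(all ⊤)

Merge at B2: IN[B2] = OUT[B1] = {a: ⊤, b: ⊤, c: ⊤, d: ⊤, e: ⊤, f: ⊤}
Applying B2's transfer function to that IN value gives OUT[B2] (row B2 above).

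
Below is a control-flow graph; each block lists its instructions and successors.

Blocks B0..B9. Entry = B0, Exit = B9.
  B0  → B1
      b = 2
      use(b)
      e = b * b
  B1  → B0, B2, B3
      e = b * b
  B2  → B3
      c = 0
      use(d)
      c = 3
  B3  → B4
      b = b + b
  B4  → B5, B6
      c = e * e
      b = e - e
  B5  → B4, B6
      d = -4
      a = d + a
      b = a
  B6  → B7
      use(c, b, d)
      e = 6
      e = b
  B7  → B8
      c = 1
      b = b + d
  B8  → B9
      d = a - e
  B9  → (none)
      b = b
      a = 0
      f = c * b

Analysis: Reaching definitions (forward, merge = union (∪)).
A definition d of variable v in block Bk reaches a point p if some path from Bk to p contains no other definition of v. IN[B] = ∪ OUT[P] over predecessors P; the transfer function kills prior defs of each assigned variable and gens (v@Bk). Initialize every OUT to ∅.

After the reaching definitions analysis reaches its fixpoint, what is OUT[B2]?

Answer: {b@B0, c@B2, e@B1}

Working:
Converged values:
  B0:  IN={b@B0, e@B1}  OUT={b@B0, e@B0}
  B1:  IN={b@B0, e@B0}  OUT={b@B0, e@B1}
  B2:  IN={b@B0, e@B1}  OUT={b@B0, c@B2, e@B1}
  B3:  IN={b@B0, c@B2, e@B1}  OUT={b@B3, c@B2, e@B1}
  B4:  IN={a@B5, b@B3, b@B5, c@B2, c@B4, d@B5, e@B1}  OUT={a@B5, b@B4, c@B4, d@B5, e@B1}
  B5:  IN={a@B5, b@B4, c@B4, d@B5, e@B1}  OUT={a@B5, b@B5, c@B4, d@B5, e@B1}
  B6:  IN={a@B5, b@B4, b@B5, c@B4, d@B5, e@B1}  OUT={a@B5, b@B4, b@B5, c@B4, d@B5, e@B6}
  B7:  IN={a@B5, b@B4, b@B5, c@B4, d@B5, e@B6}  OUT={a@B5, b@B7, c@B7, d@B5, e@B6}
  B8:  IN={a@B5, b@B7, c@B7, d@B5, e@B6}  OUT={a@B5, b@B7, c@B7, d@B8, e@B6}
  B9:  IN={a@B5, b@B7, c@B7, d@B8, e@B6}  OUT={a@B9, b@B9, c@B7, d@B8, e@B6, f@B9}

Merge at B2: IN[B2] = OUT[B1] = {b@B0, e@B1}
Applying B2's transfer function to that IN value gives OUT[B2] (row B2 above).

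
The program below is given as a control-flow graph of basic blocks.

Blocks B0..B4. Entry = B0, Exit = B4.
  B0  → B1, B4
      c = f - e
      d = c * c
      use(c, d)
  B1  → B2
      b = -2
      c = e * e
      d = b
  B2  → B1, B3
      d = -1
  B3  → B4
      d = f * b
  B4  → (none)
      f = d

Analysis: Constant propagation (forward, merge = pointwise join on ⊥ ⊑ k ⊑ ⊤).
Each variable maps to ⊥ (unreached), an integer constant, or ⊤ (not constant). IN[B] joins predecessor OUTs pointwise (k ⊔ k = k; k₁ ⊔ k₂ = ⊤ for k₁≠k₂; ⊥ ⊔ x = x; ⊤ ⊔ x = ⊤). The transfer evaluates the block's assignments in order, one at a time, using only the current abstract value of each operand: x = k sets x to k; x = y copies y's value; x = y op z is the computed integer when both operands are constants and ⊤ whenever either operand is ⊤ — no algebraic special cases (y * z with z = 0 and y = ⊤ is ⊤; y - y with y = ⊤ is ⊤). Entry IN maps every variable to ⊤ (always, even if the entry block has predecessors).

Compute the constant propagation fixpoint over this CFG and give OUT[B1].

Answer: {a: ⊤, b: -2, c: ⊤, d: -2, e: ⊤, f: ⊤}

Working:
Fixpoint table:
  B0:  IN=(all ⊤)  OUT=(all ⊤)
  B1:  IN=(all ⊤)  OUT={b:-2, d:-2; rest ⊤}
  B2:  IN={b:-2, d:-2; rest ⊤}  OUT={b:-2, d:-1; rest ⊤}
  B3:  IN={b:-2, d:-1; rest ⊤}  OUT={b:-2; rest ⊤}
  B4:  IN=(all ⊤)  OUT=(all ⊤)

Merge at B1: IN[B1] = OUT[B0] ⊔ OUT[B2] = {a: ⊤, b: ⊤, c: ⊤, d: ⊤, e: ⊤, f: ⊤}
Applying B1's transfer function to that IN value gives OUT[B1] (row B1 above).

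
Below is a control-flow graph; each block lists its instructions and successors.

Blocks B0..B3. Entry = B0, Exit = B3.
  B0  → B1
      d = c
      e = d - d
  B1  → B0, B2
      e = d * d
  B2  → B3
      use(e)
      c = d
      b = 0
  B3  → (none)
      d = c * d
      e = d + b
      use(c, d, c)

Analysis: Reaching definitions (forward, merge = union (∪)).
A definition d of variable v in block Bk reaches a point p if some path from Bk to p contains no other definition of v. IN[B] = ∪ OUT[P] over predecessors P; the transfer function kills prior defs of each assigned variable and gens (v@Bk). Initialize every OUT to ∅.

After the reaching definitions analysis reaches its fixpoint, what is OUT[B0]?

Converged values:
  B0:   IN={d@B0, e@B1}   OUT={d@B0, e@B0}
  B1:   IN={d@B0, e@B0}   OUT={d@B0, e@B1}
  B2:   IN={d@B0, e@B1}   OUT={b@B2, c@B2, d@B0, e@B1}
  B3:   IN={b@B2, c@B2, d@B0, e@B1}   OUT={b@B2, c@B2, d@B3, e@B3}

Merge at B0 (entry node, so the boundary value {} is joined with the incoming edge(s)): IN[B0] = {} ⊔ OUT[B1] = {d@B0, e@B1}
Applying B0's transfer function to that IN value gives OUT[B0] (row B0 above).

Answer: {d@B0, e@B0}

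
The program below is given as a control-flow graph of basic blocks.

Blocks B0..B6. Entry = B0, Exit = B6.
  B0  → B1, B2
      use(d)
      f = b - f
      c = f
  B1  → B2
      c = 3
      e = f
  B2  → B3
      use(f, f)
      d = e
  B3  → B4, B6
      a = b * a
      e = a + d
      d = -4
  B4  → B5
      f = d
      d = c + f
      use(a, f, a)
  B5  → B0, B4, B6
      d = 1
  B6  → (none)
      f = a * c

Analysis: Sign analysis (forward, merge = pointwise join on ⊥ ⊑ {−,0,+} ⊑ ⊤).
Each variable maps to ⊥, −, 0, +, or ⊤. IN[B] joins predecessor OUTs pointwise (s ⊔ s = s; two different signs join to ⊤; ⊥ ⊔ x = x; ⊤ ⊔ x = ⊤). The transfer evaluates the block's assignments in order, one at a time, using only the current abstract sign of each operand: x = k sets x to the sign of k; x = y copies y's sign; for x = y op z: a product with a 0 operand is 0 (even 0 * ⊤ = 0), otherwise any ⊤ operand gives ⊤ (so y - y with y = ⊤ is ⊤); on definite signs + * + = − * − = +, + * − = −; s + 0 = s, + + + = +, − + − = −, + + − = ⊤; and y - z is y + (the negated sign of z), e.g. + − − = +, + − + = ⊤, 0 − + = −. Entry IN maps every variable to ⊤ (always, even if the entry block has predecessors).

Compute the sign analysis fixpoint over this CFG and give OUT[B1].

Per-block solution:
  B0:  IN=(all ⊤)  OUT=(all ⊤)
  B1:  IN=(all ⊤)  OUT={c:+; rest ⊤}
  B2:  IN=(all ⊤)  OUT=(all ⊤)
  B3:  IN=(all ⊤)  OUT={d:-; rest ⊤}
  B4:  IN=(all ⊤)  OUT=(all ⊤)
  B5:  IN=(all ⊤)  OUT={d:+; rest ⊤}
  B6:  IN=(all ⊤)  OUT=(all ⊤)

Merge at B1: IN[B1] = OUT[B0] = {a: ⊤, b: ⊤, c: ⊤, d: ⊤, e: ⊤, f: ⊤}
Applying B1's transfer function to that IN value gives OUT[B1] (row B1 above).

Answer: {a: ⊤, b: ⊤, c: +, d: ⊤, e: ⊤, f: ⊤}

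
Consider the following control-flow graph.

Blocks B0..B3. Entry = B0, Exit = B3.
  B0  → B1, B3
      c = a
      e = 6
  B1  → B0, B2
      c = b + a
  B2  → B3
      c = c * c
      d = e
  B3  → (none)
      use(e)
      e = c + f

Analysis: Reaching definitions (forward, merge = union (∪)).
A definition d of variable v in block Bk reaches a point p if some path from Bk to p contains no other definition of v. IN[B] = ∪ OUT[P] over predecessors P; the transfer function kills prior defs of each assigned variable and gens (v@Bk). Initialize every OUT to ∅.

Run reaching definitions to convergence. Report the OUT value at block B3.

Per-block solution:
  B0:  IN={c@B1, e@B0}  OUT={c@B0, e@B0}
  B1:  IN={c@B0, e@B0}  OUT={c@B1, e@B0}
  B2:  IN={c@B1, e@B0}  OUT={c@B2, d@B2, e@B0}
  B3:  IN={c@B0, c@B2, d@B2, e@B0}  OUT={c@B0, c@B2, d@B2, e@B3}

Merge at B3: IN[B3] = OUT[B0] ⊔ OUT[B2] = {c@B0, c@B2, d@B2, e@B0}
Applying B3's transfer function to that IN value gives OUT[B3] (row B3 above).

Answer: {c@B0, c@B2, d@B2, e@B3}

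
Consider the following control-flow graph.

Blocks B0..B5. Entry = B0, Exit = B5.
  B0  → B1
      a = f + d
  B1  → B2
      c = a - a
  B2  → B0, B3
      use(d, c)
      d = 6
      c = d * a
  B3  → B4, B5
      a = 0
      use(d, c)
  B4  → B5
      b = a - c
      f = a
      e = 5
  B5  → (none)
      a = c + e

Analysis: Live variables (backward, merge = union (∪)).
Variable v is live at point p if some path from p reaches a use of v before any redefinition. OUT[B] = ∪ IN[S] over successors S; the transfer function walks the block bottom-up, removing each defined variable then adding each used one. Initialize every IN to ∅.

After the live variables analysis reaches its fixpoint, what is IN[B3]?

Answer: {c, d, e}

Working:
Converged values:
  B0:  IN={d, e, f}  OUT={a, d, e, f}
  B1:  IN={a, d, e, f}  OUT={a, c, d, e, f}
  B2:  IN={a, c, d, e, f}  OUT={c, d, e, f}
  B3:  IN={c, d, e}  OUT={a, c, e}
  B4:  IN={a, c}  OUT={c, e}
  B5:  IN={c, e}  OUT={}

Merge at B3: OUT[B3] = IN[B4] ⊔ IN[B5] = {a, c, e}
Applying B3's transfer function to that OUT value gives IN[B3] (row B3 above).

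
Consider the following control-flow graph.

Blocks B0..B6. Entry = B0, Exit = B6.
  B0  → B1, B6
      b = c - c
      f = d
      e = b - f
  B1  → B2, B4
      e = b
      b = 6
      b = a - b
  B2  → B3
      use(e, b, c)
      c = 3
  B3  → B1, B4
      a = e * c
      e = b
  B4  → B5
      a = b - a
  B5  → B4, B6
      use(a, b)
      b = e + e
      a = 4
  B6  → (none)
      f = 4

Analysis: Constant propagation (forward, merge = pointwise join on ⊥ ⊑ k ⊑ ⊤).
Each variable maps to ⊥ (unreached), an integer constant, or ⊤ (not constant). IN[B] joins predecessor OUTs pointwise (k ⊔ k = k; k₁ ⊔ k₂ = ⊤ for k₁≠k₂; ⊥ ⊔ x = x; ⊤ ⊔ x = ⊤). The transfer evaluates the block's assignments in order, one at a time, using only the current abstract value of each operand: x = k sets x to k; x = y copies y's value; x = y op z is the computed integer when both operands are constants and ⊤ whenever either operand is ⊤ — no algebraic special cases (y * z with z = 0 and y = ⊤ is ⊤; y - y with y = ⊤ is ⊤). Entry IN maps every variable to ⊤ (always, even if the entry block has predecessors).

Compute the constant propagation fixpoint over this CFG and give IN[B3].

Answer: {a: ⊤, b: ⊤, c: 3, d: ⊤, e: ⊤, f: ⊤}

Trace:
Converged values:
  B0: | IN=(all ⊤) | OUT=(all ⊤)
  B1: | IN=(all ⊤) | OUT=(all ⊤)
  B2: | IN=(all ⊤) | OUT={c:3; rest ⊤}
  B3: | IN={c:3; rest ⊤} | OUT={c:3; rest ⊤}
  B4: | IN=(all ⊤) | OUT=(all ⊤)
  B5: | IN=(all ⊤) | OUT={a:4; rest ⊤}
  B6: | IN=(all ⊤) | OUT={f:4; rest ⊤}

Merge at B3: IN[B3] = OUT[B2] = {a: ⊤, b: ⊤, c: 3, d: ⊤, e: ⊤, f: ⊤}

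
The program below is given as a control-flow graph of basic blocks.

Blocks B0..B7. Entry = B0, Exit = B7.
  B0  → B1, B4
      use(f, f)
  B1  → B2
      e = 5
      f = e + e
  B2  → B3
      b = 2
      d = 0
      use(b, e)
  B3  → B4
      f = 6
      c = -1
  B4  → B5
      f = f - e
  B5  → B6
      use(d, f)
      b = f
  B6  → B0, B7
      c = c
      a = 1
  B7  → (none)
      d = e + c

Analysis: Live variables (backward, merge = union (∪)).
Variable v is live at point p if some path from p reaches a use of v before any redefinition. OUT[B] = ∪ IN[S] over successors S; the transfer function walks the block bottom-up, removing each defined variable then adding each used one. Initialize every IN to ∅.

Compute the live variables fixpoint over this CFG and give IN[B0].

Answer: {c, d, e, f}

Working:
Fixpoint table:
  B0:   IN={c, d, e, f}   OUT={c, d, e, f}
  B1:   IN={}   OUT={e}
  B2:   IN={e}   OUT={d, e}
  B3:   IN={d, e}   OUT={c, d, e, f}
  B4:   IN={c, d, e, f}   OUT={c, d, e, f}
  B5:   IN={c, d, e, f}   OUT={c, d, e, f}
  B6:   IN={c, d, e, f}   OUT={c, d, e, f}
  B7:   IN={c, e}   OUT={}

Merge at B0: OUT[B0] = IN[B1] ⊔ IN[B4] = {c, d, e, f}
Applying B0's transfer function to that OUT value gives IN[B0] (row B0 above).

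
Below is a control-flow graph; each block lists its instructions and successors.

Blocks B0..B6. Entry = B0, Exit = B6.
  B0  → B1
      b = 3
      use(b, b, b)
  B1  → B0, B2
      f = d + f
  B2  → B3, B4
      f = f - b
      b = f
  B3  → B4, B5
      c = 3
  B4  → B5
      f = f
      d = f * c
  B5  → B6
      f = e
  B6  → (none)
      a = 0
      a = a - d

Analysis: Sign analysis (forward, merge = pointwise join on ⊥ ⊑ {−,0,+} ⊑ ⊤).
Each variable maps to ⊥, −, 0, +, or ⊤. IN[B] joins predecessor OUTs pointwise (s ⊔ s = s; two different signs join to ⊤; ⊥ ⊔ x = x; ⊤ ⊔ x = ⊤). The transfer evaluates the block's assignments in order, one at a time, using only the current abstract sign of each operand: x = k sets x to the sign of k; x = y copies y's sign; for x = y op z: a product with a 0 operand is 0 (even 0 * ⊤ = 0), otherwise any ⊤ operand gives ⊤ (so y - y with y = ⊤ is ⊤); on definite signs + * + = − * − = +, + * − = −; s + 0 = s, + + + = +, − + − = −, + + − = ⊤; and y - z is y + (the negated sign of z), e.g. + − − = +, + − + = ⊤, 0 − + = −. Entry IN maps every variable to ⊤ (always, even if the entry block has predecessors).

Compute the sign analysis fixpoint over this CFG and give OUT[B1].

Converged values:
  B0: | IN=(all ⊤) | OUT={b:+; rest ⊤}
  B1: | IN={b:+; rest ⊤} | OUT={b:+; rest ⊤}
  B2: | IN={b:+; rest ⊤} | OUT=(all ⊤)
  B3: | IN=(all ⊤) | OUT={c:+; rest ⊤}
  B4: | IN=(all ⊤) | OUT=(all ⊤)
  B5: | IN=(all ⊤) | OUT=(all ⊤)
  B6: | IN=(all ⊤) | OUT=(all ⊤)

Merge at B1: IN[B1] = OUT[B0] = {a: ⊤, b: +, c: ⊤, d: ⊤, e: ⊤, f: ⊤}
Applying B1's transfer function to that IN value gives OUT[B1] (row B1 above).

Answer: {a: ⊤, b: +, c: ⊤, d: ⊤, e: ⊤, f: ⊤}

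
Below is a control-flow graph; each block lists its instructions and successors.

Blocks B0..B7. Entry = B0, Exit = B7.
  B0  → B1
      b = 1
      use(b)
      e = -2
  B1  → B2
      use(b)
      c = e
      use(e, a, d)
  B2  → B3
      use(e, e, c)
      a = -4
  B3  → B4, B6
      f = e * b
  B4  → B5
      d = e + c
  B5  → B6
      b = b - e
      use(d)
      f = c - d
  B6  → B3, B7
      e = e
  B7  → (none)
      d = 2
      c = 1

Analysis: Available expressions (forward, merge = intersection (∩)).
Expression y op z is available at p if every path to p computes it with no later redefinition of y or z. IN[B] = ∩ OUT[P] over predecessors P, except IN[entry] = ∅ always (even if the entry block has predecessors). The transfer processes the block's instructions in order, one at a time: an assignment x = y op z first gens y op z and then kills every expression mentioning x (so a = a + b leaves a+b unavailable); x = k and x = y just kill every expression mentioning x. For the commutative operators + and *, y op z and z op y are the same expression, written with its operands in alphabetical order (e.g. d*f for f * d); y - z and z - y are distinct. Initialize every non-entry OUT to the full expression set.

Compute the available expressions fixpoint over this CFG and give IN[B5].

Fixpoint table:
  B0: | IN={} | OUT={}
  B1: | IN={} | OUT={}
  B2: | IN={} | OUT={}
  B3: | IN={} | OUT={b*e}
  B4: | IN={b*e} | OUT={b*e, c+e}
  B5: | IN={b*e, c+e} | OUT={c+e, c-d}
  B6: | IN={} | OUT={}
  B7: | IN={} | OUT={}

Merge at B5: IN[B5] = OUT[B4] = {b*e, c+e}

Answer: {b*e, c+e}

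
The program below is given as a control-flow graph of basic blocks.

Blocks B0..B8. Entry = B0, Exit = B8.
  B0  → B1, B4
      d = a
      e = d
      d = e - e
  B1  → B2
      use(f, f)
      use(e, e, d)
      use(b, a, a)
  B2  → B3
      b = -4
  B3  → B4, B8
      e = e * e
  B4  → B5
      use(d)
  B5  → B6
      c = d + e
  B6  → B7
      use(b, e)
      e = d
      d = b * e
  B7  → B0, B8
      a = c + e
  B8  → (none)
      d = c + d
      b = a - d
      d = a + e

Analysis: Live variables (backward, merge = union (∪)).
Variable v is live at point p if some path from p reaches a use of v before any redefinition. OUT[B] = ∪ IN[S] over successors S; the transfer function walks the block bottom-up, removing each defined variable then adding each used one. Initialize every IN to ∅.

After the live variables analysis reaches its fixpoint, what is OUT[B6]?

Answer: {b, c, d, e, f}

Derivation:
Converged values:
  B0:   IN={a, b, c, f}   OUT={a, b, c, d, e, f}
  B1:   IN={a, b, c, d, e, f}   OUT={a, c, d, e, f}
  B2:   IN={a, c, d, e, f}   OUT={a, b, c, d, e, f}
  B3:   IN={a, b, c, d, e, f}   OUT={a, b, c, d, e, f}
  B4:   IN={b, d, e, f}   OUT={b, d, e, f}
  B5:   IN={b, d, e, f}   OUT={b, c, d, e, f}
  B6:   IN={b, c, d, e, f}   OUT={b, c, d, e, f}
  B7:   IN={b, c, d, e, f}   OUT={a, b, c, d, e, f}
  B8:   IN={a, c, d, e}   OUT={}

Merge at B6: OUT[B6] = IN[B7] = {b, c, d, e, f}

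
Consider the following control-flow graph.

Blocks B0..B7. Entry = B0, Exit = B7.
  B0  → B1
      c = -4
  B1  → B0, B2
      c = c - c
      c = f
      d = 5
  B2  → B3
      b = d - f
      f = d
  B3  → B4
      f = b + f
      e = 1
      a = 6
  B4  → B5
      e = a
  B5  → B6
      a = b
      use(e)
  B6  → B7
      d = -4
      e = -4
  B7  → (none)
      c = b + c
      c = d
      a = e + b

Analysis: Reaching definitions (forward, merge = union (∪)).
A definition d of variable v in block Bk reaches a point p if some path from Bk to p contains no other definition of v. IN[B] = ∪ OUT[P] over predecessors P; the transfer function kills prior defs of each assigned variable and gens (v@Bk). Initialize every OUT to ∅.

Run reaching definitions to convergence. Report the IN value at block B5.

Converged values:
  B0:  IN={c@B1, d@B1}  OUT={c@B0, d@B1}
  B1:  IN={c@B0, d@B1}  OUT={c@B1, d@B1}
  B2:  IN={c@B1, d@B1}  OUT={b@B2, c@B1, d@B1, f@B2}
  B3:  IN={b@B2, c@B1, d@B1, f@B2}  OUT={a@B3, b@B2, c@B1, d@B1, e@B3, f@B3}
  B4:  IN={a@B3, b@B2, c@B1, d@B1, e@B3, f@B3}  OUT={a@B3, b@B2, c@B1, d@B1, e@B4, f@B3}
  B5:  IN={a@B3, b@B2, c@B1, d@B1, e@B4, f@B3}  OUT={a@B5, b@B2, c@B1, d@B1, e@B4, f@B3}
  B6:  IN={a@B5, b@B2, c@B1, d@B1, e@B4, f@B3}  OUT={a@B5, b@B2, c@B1, d@B6, e@B6, f@B3}
  B7:  IN={a@B5, b@B2, c@B1, d@B6, e@B6, f@B3}  OUT={a@B7, b@B2, c@B7, d@B6, e@B6, f@B3}

Merge at B5: IN[B5] = OUT[B4] = {a@B3, b@B2, c@B1, d@B1, e@B4, f@B3}

Answer: {a@B3, b@B2, c@B1, d@B1, e@B4, f@B3}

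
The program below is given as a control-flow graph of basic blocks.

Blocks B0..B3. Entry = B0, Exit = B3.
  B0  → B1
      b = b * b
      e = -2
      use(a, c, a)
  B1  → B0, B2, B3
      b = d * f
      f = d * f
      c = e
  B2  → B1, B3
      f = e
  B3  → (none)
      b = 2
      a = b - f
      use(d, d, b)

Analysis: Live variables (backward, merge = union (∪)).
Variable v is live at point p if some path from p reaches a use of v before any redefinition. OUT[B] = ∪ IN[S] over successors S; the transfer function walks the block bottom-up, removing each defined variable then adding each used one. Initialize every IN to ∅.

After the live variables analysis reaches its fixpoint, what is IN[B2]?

Fixpoint table:
  B0: | IN={a, b, c, d, f} | OUT={a, d, e, f}
  B1: | IN={a, d, e, f} | OUT={a, b, c, d, e, f}
  B2: | IN={a, d, e} | OUT={a, d, e, f}
  B3: | IN={d, f} | OUT={}

Merge at B2: OUT[B2] = IN[B1] ⊔ IN[B3] = {a, d, e, f}
Applying B2's transfer function to that OUT value gives IN[B2] (row B2 above).

Answer: {a, d, e}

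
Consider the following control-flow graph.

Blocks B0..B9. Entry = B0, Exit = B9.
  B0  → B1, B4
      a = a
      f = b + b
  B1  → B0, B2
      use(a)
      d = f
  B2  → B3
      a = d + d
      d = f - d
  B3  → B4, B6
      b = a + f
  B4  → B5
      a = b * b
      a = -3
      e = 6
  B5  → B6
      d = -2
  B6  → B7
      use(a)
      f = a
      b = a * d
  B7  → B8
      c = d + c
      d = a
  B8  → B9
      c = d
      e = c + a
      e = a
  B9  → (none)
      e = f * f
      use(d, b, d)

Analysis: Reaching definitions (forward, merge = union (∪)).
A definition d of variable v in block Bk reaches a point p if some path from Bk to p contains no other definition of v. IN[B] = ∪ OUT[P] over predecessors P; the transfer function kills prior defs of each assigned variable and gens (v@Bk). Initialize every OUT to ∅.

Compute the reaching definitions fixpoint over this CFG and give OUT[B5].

Answer: {a@B4, b@B3, d@B5, e@B4, f@B0}

Trace:
Converged values:
  B0:  IN={a@B0, d@B1, f@B0}  OUT={a@B0, d@B1, f@B0}
  B1:  IN={a@B0, d@B1, f@B0}  OUT={a@B0, d@B1, f@B0}
  B2:  IN={a@B0, d@B1, f@B0}  OUT={a@B2, d@B2, f@B0}
  B3:  IN={a@B2, d@B2, f@B0}  OUT={a@B2, b@B3, d@B2, f@B0}
  B4:  IN={a@B0, a@B2, b@B3, d@B1, d@B2, f@B0}  OUT={a@B4, b@B3, d@B1, d@B2, e@B4, f@B0}
  B5:  IN={a@B4, b@B3, d@B1, d@B2, e@B4, f@B0}  OUT={a@B4, b@B3, d@B5, e@B4, f@B0}
  B6:  IN={a@B2, a@B4, b@B3, d@B2, d@B5, e@B4, f@B0}  OUT={a@B2, a@B4, b@B6, d@B2, d@B5, e@B4, f@B6}
  B7:  IN={a@B2, a@B4, b@B6, d@B2, d@B5, e@B4, f@B6}  OUT={a@B2, a@B4, b@B6, c@B7, d@B7, e@B4, f@B6}
  B8:  IN={a@B2, a@B4, b@B6, c@B7, d@B7, e@B4, f@B6}  OUT={a@B2, a@B4, b@B6, c@B8, d@B7, e@B8, f@B6}
  B9:  IN={a@B2, a@B4, b@B6, c@B8, d@B7, e@B8, f@B6}  OUT={a@B2, a@B4, b@B6, c@B8, d@B7, e@B9, f@B6}

Merge at B5: IN[B5] = OUT[B4] = {a@B4, b@B3, d@B1, d@B2, e@B4, f@B0}
Applying B5's transfer function to that IN value gives OUT[B5] (row B5 above).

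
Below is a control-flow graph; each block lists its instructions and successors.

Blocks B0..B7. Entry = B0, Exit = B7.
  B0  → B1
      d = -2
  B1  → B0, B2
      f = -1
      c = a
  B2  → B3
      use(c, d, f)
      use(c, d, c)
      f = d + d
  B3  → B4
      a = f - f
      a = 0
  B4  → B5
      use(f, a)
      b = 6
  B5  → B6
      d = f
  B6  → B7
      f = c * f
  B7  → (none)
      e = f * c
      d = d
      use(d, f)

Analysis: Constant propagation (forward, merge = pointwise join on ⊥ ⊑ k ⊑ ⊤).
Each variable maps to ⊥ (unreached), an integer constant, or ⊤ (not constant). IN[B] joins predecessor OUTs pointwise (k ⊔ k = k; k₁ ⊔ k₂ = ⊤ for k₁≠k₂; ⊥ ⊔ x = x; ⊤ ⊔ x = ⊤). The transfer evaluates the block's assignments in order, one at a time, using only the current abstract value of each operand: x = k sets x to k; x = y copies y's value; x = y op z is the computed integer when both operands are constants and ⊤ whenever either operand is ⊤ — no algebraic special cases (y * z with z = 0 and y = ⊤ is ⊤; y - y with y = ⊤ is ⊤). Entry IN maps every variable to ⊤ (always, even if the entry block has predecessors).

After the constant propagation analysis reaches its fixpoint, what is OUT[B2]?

Answer: {a: ⊤, b: ⊤, c: ⊤, d: -2, e: ⊤, f: -4}

Derivation:
Converged values:
  B0:   IN=(all ⊤)   OUT={d:-2; rest ⊤}
  B1:   IN={d:-2; rest ⊤}   OUT={d:-2, f:-1; rest ⊤}
  B2:   IN={d:-2, f:-1; rest ⊤}   OUT={d:-2, f:-4; rest ⊤}
  B3:   IN={d:-2, f:-4; rest ⊤}   OUT={a:0, d:-2, f:-4; rest ⊤}
  B4:   IN={a:0, d:-2, f:-4; rest ⊤}   OUT={a:0, b:6, d:-2, f:-4; rest ⊤}
  B5:   IN={a:0, b:6, d:-2, f:-4; rest ⊤}   OUT={a:0, b:6, d:-4, f:-4; rest ⊤}
  B6:   IN={a:0, b:6, d:-4, f:-4; rest ⊤}   OUT={a:0, b:6, d:-4; rest ⊤}
  B7:   IN={a:0, b:6, d:-4; rest ⊤}   OUT={a:0, b:6, d:-4; rest ⊤}

Merge at B2: IN[B2] = OUT[B1] = {a: ⊤, b: ⊤, c: ⊤, d: -2, e: ⊤, f: -1}
Applying B2's transfer function to that IN value gives OUT[B2] (row B2 above).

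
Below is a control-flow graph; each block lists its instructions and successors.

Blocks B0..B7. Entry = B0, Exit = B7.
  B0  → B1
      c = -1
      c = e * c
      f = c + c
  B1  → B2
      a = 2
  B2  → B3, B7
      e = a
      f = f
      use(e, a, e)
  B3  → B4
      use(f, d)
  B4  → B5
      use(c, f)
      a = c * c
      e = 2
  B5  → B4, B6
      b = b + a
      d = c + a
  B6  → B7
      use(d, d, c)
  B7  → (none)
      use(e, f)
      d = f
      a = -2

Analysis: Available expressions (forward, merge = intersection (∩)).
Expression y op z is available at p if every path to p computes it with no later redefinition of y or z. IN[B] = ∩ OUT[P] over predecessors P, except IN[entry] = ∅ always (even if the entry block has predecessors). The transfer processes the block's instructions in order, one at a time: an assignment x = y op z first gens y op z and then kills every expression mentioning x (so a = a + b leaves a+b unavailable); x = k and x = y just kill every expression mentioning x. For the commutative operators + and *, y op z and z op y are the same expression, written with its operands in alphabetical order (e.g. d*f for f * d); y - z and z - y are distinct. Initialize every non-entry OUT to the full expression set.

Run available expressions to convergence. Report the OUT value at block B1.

Converged values:
  B0:   IN={}   OUT={c+c}
  B1:   IN={c+c}   OUT={c+c}
  B2:   IN={c+c}   OUT={c+c}
  B3:   IN={c+c}   OUT={c+c}
  B4:   IN={c+c}   OUT={c*c, c+c}
  B5:   IN={c*c, c+c}   OUT={a+c, c*c, c+c}
  B6:   IN={a+c, c*c, c+c}   OUT={a+c, c*c, c+c}
  B7:   IN={c+c}   OUT={c+c}

Merge at B1: IN[B1] = OUT[B0] = {c+c}
Applying B1's transfer function to that IN value gives OUT[B1] (row B1 above).

Answer: {c+c}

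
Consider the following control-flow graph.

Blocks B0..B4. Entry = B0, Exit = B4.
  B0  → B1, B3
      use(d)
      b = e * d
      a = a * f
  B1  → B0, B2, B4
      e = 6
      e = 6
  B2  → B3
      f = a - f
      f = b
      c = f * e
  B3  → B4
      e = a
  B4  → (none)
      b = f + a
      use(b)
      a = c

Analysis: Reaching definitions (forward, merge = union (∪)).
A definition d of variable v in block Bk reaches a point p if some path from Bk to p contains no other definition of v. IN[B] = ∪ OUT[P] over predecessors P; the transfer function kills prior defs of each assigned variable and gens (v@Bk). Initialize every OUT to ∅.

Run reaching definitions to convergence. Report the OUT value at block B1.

Answer: {a@B0, b@B0, e@B1}

Working:
Fixpoint table:
  B0:  IN={a@B0, b@B0, e@B1}  OUT={a@B0, b@B0, e@B1}
  B1:  IN={a@B0, b@B0, e@B1}  OUT={a@B0, b@B0, e@B1}
  B2:  IN={a@B0, b@B0, e@B1}  OUT={a@B0, b@B0, c@B2, e@B1, f@B2}
  B3:  IN={a@B0, b@B0, c@B2, e@B1, f@B2}  OUT={a@B0, b@B0, c@B2, e@B3, f@B2}
  B4:  IN={a@B0, b@B0, c@B2, e@B1, e@B3, f@B2}  OUT={a@B4, b@B4, c@B2, e@B1, e@B3, f@B2}

Merge at B1: IN[B1] = OUT[B0] = {a@B0, b@B0, e@B1}
Applying B1's transfer function to that IN value gives OUT[B1] (row B1 above).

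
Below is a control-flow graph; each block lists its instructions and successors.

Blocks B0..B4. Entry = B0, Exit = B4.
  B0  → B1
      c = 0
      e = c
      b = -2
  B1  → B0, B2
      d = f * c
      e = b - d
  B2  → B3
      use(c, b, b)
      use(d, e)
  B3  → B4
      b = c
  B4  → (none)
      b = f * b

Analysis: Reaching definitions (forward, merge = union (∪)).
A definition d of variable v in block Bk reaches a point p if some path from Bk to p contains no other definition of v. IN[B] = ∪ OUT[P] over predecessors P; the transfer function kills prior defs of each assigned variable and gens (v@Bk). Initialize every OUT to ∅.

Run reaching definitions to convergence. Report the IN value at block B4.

Converged values:
  B0: | IN={b@B0, c@B0, d@B1, e@B1} | OUT={b@B0, c@B0, d@B1, e@B0}
  B1: | IN={b@B0, c@B0, d@B1, e@B0} | OUT={b@B0, c@B0, d@B1, e@B1}
  B2: | IN={b@B0, c@B0, d@B1, e@B1} | OUT={b@B0, c@B0, d@B1, e@B1}
  B3: | IN={b@B0, c@B0, d@B1, e@B1} | OUT={b@B3, c@B0, d@B1, e@B1}
  B4: | IN={b@B3, c@B0, d@B1, e@B1} | OUT={b@B4, c@B0, d@B1, e@B1}

Merge at B4: IN[B4] = OUT[B3] = {b@B3, c@B0, d@B1, e@B1}

Answer: {b@B3, c@B0, d@B1, e@B1}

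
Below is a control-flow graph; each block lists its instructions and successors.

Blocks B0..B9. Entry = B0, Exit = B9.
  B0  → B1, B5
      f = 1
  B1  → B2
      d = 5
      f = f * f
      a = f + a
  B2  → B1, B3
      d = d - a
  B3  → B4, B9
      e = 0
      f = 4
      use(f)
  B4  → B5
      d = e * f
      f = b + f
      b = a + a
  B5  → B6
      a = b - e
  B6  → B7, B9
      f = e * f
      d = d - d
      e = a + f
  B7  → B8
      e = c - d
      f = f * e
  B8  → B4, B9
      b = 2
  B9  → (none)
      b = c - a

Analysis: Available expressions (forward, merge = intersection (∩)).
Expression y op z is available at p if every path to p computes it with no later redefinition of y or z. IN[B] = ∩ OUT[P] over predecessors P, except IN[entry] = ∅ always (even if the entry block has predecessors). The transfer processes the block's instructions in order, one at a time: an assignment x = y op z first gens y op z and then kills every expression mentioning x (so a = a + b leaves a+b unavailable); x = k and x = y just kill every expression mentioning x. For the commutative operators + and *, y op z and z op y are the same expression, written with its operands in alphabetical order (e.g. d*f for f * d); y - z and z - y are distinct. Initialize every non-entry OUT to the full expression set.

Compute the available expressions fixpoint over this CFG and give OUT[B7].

Converged values:
  B0:   IN={}   OUT={}
  B1:   IN={}   OUT={}
  B2:   IN={}   OUT={}
  B3:   IN={}   OUT={}
  B4:   IN={}   OUT={a+a}
  B5:   IN={}   OUT={b-e}
  B6:   IN={b-e}   OUT={a+f}
  B7:   IN={a+f}   OUT={c-d}
  B8:   IN={c-d}   OUT={c-d}
  B9:   IN={}   OUT={c-a}

Merge at B7: IN[B7] = OUT[B6] = {a+f}
Applying B7's transfer function to that IN value gives OUT[B7] (row B7 above).

Answer: {c-d}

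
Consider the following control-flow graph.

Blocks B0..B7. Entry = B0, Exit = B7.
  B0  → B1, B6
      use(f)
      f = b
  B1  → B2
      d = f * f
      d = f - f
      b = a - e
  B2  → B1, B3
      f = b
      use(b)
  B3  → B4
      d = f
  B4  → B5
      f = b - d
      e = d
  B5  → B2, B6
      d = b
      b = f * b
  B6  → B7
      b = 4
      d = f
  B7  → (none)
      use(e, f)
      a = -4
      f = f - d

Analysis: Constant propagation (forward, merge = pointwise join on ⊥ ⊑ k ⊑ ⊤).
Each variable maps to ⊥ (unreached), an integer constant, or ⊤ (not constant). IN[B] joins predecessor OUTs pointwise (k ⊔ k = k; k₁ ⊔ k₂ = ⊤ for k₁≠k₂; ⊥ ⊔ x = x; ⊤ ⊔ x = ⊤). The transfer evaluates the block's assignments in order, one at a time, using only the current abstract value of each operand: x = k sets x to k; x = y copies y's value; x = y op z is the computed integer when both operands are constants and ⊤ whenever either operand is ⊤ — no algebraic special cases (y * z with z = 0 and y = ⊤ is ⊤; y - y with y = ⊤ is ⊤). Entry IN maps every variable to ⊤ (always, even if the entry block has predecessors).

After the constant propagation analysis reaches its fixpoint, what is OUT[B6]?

Converged values:
  B0:  IN=(all ⊤)  OUT=(all ⊤)
  B1:  IN=(all ⊤)  OUT=(all ⊤)
  B2:  IN=(all ⊤)  OUT=(all ⊤)
  B3:  IN=(all ⊤)  OUT=(all ⊤)
  B4:  IN=(all ⊤)  OUT=(all ⊤)
  B5:  IN=(all ⊤)  OUT=(all ⊤)
  B6:  IN=(all ⊤)  OUT={b:4; rest ⊤}
  B7:  IN={b:4; rest ⊤}  OUT={a:-4, b:4; rest ⊤}

Merge at B6: IN[B6] = OUT[B0] ⊔ OUT[B5] = {a: ⊤, b: ⊤, c: ⊤, d: ⊤, e: ⊤, f: ⊤}
Applying B6's transfer function to that IN value gives OUT[B6] (row B6 above).

Answer: {a: ⊤, b: 4, c: ⊤, d: ⊤, e: ⊤, f: ⊤}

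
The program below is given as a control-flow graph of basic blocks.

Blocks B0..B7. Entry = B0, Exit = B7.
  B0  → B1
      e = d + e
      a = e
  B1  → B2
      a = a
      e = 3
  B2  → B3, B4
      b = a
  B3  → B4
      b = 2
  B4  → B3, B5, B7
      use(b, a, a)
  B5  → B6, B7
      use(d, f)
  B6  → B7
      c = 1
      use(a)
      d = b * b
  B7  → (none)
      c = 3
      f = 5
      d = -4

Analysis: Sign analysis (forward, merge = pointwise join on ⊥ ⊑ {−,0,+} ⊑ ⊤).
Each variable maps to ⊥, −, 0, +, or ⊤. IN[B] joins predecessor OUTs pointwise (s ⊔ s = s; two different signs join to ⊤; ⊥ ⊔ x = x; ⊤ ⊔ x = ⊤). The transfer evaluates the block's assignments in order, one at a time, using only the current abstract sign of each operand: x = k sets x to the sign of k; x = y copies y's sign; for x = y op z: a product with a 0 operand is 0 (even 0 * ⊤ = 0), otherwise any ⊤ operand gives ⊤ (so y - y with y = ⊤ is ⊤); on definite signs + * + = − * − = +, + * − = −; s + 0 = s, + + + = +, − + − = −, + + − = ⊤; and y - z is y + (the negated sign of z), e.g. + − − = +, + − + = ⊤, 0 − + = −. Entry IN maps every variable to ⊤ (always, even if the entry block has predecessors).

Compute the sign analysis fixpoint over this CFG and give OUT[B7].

Fixpoint table:
  B0:  IN=(all ⊤)  OUT=(all ⊤)
  B1:  IN=(all ⊤)  OUT={e:+; rest ⊤}
  B2:  IN={e:+; rest ⊤}  OUT={e:+; rest ⊤}
  B3:  IN={e:+; rest ⊤}  OUT={b:+, e:+; rest ⊤}
  B4:  IN={e:+; rest ⊤}  OUT={e:+; rest ⊤}
  B5:  IN={e:+; rest ⊤}  OUT={e:+; rest ⊤}
  B6:  IN={e:+; rest ⊤}  OUT={c:+, e:+; rest ⊤}
  B7:  IN={e:+; rest ⊤}  OUT={c:+, d:-, e:+, f:+; rest ⊤}

Merge at B7: IN[B7] = OUT[B4] ⊔ OUT[B5] ⊔ OUT[B6] = {a: ⊤, b: ⊤, c: ⊤, d: ⊤, e: +, f: ⊤}
Applying B7's transfer function to that IN value gives OUT[B7] (row B7 above).

Answer: {a: ⊤, b: ⊤, c: +, d: -, e: +, f: +}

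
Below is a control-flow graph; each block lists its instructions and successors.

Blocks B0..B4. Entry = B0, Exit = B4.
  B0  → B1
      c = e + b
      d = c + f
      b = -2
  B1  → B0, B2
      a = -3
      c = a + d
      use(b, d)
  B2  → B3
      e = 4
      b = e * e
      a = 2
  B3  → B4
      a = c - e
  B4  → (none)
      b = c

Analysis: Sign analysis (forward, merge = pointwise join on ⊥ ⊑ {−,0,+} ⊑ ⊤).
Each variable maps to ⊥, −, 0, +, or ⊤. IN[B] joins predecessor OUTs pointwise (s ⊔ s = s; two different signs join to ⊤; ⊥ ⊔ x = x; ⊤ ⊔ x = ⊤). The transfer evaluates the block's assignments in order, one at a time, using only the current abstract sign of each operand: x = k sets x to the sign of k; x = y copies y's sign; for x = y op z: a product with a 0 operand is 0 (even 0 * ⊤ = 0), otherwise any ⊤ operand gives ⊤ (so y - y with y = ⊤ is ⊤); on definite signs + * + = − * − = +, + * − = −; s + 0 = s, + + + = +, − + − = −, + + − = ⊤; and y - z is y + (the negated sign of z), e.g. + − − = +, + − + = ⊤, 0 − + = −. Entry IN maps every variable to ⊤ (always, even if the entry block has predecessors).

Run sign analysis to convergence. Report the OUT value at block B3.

Fixpoint table:
  B0:   IN=(all ⊤)   OUT={b:-; rest ⊤}
  B1:   IN={b:-; rest ⊤}   OUT={a:-, b:-; rest ⊤}
  B2:   IN={a:-, b:-; rest ⊤}   OUT={a:+, b:+, e:+; rest ⊤}
  B3:   IN={a:+, b:+, e:+; rest ⊤}   OUT={b:+, e:+; rest ⊤}
  B4:   IN={b:+, e:+; rest ⊤}   OUT={e:+; rest ⊤}

Merge at B3: IN[B3] = OUT[B2] = {a: +, b: +, c: ⊤, d: ⊤, e: +, f: ⊤}
Applying B3's transfer function to that IN value gives OUT[B3] (row B3 above).

Answer: {a: ⊤, b: +, c: ⊤, d: ⊤, e: +, f: ⊤}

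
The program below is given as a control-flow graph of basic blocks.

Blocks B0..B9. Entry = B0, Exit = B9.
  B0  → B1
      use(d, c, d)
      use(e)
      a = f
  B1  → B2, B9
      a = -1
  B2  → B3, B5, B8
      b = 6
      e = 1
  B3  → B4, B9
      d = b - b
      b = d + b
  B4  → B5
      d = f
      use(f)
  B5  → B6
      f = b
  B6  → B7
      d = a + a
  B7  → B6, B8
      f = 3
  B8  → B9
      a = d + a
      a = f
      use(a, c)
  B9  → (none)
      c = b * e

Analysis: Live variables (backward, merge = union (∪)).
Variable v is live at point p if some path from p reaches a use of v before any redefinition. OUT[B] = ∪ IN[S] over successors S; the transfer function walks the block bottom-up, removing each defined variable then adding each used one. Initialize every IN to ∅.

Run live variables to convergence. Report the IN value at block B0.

Per-block solution:
  B0:  IN={b, c, d, e, f}  OUT={b, c, d, e, f}
  B1:  IN={b, c, d, e, f}  OUT={a, b, c, d, e, f}
  B2:  IN={a, c, d, f}  OUT={a, b, c, d, e, f}
  B3:  IN={a, b, c, e, f}  OUT={a, b, c, e, f}
  B4:  IN={a, b, c, e, f}  OUT={a, b, c, e}
  B5:  IN={a, b, c, e}  OUT={a, b, c, e}
  B6:  IN={a, b, c, e}  OUT={a, b, c, d, e}
  B7:  IN={a, b, c, d, e}  OUT={a, b, c, d, e, f}
  B8:  IN={a, b, c, d, e, f}  OUT={b, e}
  B9:  IN={b, e}  OUT={}

Merge at B0: OUT[B0] = IN[B1] = {b, c, d, e, f}
Applying B0's transfer function to that OUT value gives IN[B0] (row B0 above).

Answer: {b, c, d, e, f}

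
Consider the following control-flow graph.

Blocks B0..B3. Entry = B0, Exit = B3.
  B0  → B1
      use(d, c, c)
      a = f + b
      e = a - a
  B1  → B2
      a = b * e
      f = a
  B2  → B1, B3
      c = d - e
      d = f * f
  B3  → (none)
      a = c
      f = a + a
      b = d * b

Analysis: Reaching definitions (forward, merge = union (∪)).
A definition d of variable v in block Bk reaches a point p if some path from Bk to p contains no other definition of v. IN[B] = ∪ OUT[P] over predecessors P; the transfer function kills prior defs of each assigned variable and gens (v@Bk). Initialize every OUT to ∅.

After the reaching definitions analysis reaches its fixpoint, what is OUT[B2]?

Fixpoint table:
  B0:   IN={}   OUT={a@B0, e@B0}
  B1:   IN={a@B0, a@B1, c@B2, d@B2, e@B0, f@B1}   OUT={a@B1, c@B2, d@B2, e@B0, f@B1}
  B2:   IN={a@B1, c@B2, d@B2, e@B0, f@B1}   OUT={a@B1, c@B2, d@B2, e@B0, f@B1}
  B3:   IN={a@B1, c@B2, d@B2, e@B0, f@B1}   OUT={a@B3, b@B3, c@B2, d@B2, e@B0, f@B3}

Merge at B2: IN[B2] = OUT[B1] = {a@B1, c@B2, d@B2, e@B0, f@B1}
Applying B2's transfer function to that IN value gives OUT[B2] (row B2 above).

Answer: {a@B1, c@B2, d@B2, e@B0, f@B1}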